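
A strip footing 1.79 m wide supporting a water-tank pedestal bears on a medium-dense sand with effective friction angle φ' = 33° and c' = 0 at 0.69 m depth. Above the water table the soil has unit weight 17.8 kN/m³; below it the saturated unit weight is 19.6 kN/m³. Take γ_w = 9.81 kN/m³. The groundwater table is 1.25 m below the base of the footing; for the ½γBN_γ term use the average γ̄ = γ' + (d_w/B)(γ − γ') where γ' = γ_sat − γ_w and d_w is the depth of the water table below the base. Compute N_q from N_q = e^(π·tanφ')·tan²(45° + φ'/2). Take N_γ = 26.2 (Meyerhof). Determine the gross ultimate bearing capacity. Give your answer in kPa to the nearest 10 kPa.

q_ult ≈ 680 kPa

tan33° = 0.6494, so N_q = e^(π×0.6494)·tan²(61.5°) = 7.692 × 3.392 = 26.09.
Overburden at base level: q = 17.8 × 0.69 = 12.282 kPa.
The water table is 1.25 m below the base (< B = 1.79 m), so the ½γBN_γ term uses γ̄ = γ' + (d_w/B)(γ − γ') = 9.79 + (1.25/1.79)(17.8 − 9.79) = 15.384 kN/m³.
Surcharge term q·N_q = 12.282 × 26.092 = 320.46 kPa; self-weight term 0.5·γ·B·N_γ = 0.5 × 15.384 × 1.79 × 26.2 = 360.73 kPa.
q_ult = 320.46 + 360.73 = 681.19 kPa.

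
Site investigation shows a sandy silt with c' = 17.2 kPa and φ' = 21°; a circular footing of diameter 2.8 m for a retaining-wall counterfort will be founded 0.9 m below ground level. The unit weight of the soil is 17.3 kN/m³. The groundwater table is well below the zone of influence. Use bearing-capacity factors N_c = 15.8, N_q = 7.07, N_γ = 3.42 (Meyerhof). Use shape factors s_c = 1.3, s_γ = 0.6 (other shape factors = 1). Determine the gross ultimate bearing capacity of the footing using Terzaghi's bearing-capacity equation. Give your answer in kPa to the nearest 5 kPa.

Overburden at base level: q = 17.3 × 0.9 = 15.57 kPa.
Cohesion term c·N_c·s_c = 17.2 × 15.8 × 1.3 = 353.29 kPa; surcharge term q·N_q = 15.57 × 7.07 = 110.08 kPa; self-weight term 0.5·γ·B·N_γ·s_γ = 0.5 × 17.3 × 2.8 × 3.42 × 0.6 = 49.699 kPa.
q_ult = 353.29 + 110.08 + 49.699 = 513.07 kPa.

q_ult ≈ 515 kPa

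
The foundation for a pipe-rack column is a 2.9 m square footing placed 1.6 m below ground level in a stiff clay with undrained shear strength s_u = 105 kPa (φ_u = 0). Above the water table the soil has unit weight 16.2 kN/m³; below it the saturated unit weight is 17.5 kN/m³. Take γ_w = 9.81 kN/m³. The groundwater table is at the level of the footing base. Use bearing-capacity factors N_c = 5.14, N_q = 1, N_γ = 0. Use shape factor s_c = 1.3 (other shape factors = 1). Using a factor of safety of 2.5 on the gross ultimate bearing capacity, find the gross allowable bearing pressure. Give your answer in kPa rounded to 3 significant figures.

Effective surcharge at the founding depth q = γ·D_f = 16.2 × 1.6 = 25.92 kPa.
q_ult = c·N_c·s_c + q·N_q
     = 105 × 5.14 × 1.3 + 25.92 × 1
     = 701.61 + 25.92 = 727.53 kPa.
q_all = 727.53 / 2.5 = 291.01 kPa.

q_all ≈ 291 kPa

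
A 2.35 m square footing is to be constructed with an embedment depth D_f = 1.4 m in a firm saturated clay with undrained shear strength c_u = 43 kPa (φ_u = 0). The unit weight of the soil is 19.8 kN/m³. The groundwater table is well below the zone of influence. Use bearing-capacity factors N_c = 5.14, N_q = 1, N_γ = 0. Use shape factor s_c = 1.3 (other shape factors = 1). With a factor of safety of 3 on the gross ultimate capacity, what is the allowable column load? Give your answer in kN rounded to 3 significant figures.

P_all ≈ 580 kN

Overburden at base level: q = 19.8 × 1.4 = 27.72 kPa.
Cohesion term c·N_c·s_c = 43 × 5.14 × 1.3 = 287.33 kPa; surcharge term q·N_q = 27.72 × 1 = 27.72 kPa.
q_ult = 287.33 + 27.72 = 315.05 kPa.
Gross allowable pressure q_all = 315.05 / 3 = 105.02 kPa.
Footing area = 5.5225 m², so allowable column load = 105.02 × 5.5225 = 579.95 kN.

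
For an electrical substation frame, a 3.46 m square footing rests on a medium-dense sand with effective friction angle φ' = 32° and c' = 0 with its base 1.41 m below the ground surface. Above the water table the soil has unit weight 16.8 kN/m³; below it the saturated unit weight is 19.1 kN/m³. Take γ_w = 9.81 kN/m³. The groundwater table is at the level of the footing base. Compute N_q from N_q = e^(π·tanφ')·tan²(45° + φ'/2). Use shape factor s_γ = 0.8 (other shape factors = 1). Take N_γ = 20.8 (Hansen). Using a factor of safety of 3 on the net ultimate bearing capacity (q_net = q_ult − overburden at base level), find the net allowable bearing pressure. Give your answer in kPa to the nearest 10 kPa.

q_all(net) ≈ 260 kPa

N_q = e^(π·tan32°)·tan²(61°) = 23.18.
Overburden at base level: q = 16.8 × 1.41 = 23.688 kPa.
Below the base the soil is submerged, so the ½γBN_γ term uses γ' = 19.1 − 9.81 = 9.29 kN/m³.
Surcharge term q·N_q = 23.688 × 23.177 = 549.01 kPa; self-weight term 0.5·γ·B·N_γ·s_γ = 0.5 × 9.29 × 3.46 × 20.8 × 0.8 = 267.43 kPa.
q_ult = 549.01 + 267.43 = 816.44 kPa.
q_net = 816.44 − 23.688 = 792.76 kPa.
q_all(net) = 792.76 / 3 = 264.25 kPa.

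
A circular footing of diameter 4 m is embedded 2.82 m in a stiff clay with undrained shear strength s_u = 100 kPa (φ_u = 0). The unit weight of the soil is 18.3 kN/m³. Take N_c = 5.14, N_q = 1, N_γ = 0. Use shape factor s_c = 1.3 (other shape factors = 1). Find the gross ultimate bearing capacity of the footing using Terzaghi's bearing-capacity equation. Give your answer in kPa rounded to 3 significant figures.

Overburden at base level: q = 18.3 × 2.82 = 51.606 kPa.
Cohesion term c·N_c·s_c = 100 × 5.14 × 1.3 = 668.2 kPa; surcharge term q·N_q = 51.606 × 1 = 51.606 kPa.
q_ult = 668.2 + 51.606 = 719.81 kPa.

q_ult ≈ 720 kPa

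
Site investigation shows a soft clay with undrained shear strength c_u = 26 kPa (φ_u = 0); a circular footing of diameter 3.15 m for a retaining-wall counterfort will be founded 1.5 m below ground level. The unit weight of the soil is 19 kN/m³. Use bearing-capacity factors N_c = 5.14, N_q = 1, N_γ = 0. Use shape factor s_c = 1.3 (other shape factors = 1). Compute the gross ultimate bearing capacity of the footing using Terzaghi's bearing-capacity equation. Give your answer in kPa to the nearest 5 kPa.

q_ult ≈ 200 kPa

Overburden at base level: q = 19 × 1.5 = 28.5 kPa.
Cohesion term c·N_c·s_c = 26 × 5.14 × 1.3 = 173.73 kPa; surcharge term q·N_q = 28.5 × 1 = 28.5 kPa.
q_ult = 173.73 + 28.5 = 202.23 kPa.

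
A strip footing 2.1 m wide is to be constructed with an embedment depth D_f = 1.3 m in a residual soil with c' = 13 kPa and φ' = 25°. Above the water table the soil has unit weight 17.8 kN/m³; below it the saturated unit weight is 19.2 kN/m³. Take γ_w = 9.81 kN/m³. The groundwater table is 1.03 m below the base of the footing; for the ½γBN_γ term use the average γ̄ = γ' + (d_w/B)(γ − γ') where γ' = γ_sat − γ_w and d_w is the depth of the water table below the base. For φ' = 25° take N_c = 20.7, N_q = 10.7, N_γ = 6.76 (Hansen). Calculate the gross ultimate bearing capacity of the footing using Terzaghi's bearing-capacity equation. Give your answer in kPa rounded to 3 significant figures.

Effective surcharge at the founding depth q = γ·D_f = 17.8 × 1.3 = 23.14 kPa.
With d_w = 1.03 m < B, γ̄ = 9.39 + (1.03/2.1) × (17.8 − 9.39) = 13.515 kN/m³.
q_ult = c·N_c + q·N_q + 0.5·γ·B·N_γ
     = 13 × 20.7 + 23.14 × 10.7 + 0.5 × 13.515 × 2.1 × 6.76
     = 269.1 + 247.6 + 95.929 = 612.63 kPa.

q_ult ≈ 613 kPa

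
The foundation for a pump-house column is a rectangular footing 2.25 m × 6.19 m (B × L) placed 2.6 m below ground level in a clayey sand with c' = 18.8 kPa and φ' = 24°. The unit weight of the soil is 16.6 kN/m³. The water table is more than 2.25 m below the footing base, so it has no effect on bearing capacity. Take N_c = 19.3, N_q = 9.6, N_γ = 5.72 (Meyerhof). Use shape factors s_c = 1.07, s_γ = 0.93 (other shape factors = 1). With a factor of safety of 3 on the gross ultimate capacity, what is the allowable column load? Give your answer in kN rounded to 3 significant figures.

P_all ≈ 4190 kN

Effective surcharge at the founding depth q = γ·D_f = 16.6 × 2.6 = 43.16 kPa.
q_ult = c·N_c·s_c + q·N_q + 0.5·γ·B·N_γ·s_γ
     = 18.8 × 19.3 × 1.07 + 43.16 × 9.6 + 0.5 × 16.6 × 2.25 × 5.72 × 0.93
     = 388.24 + 414.34 + 99.344 = 901.92 kPa.
Gross allowable pressure q_all = 901.92 / 3 = 300.64 kPa.
Footing area = 13.9275 m², so allowable column load = 300.64 × 13.9275 = 4187.2 kN.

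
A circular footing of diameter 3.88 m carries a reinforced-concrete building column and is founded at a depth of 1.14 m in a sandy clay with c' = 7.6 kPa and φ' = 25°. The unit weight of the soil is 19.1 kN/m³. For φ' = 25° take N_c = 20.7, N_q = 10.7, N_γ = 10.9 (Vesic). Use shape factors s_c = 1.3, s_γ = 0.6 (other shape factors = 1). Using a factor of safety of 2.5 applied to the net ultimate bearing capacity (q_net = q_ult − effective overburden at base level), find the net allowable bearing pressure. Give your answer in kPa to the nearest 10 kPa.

q_all(net) ≈ 260 kPa

Effective surcharge at the founding depth q = γ·D_f = 19.1 × 1.14 = 21.774 kPa.
q_ult = c·N_c·s_c + q·N_q + 0.5·γ·B·N_γ·s_γ
     = 7.6 × 20.7 × 1.3 + 21.774 × 10.7 + 0.5 × 19.1 × 3.88 × 10.9 × 0.6
     = 204.52 + 232.98 + 242.33 = 679.83 kPa.
Net ultimate: q_net = 679.83 − 21.774 = 658.06 kPa.
q_all(net) = 658.06 / 2.5 = 263.22 kPa.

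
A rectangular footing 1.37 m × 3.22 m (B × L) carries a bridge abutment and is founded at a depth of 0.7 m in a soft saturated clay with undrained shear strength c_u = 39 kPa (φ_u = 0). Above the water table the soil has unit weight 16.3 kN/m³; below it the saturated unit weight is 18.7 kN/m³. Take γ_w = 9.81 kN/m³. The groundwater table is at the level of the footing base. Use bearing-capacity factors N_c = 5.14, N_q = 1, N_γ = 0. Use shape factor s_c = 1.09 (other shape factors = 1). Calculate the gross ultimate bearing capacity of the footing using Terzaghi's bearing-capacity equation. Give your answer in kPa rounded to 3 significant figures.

q_ult ≈ 230 kPa

q = γ·D_f = 16.3 × 0.7 = 11.41 kPa.
c·N_c·s_c = 39 × 5.14 × 1.09 = 218.5 kPa
q·N_q = 11.41 × 1 = 11.41 kPa
q_ult = 218.5 + 11.41 = 229.91 kPa.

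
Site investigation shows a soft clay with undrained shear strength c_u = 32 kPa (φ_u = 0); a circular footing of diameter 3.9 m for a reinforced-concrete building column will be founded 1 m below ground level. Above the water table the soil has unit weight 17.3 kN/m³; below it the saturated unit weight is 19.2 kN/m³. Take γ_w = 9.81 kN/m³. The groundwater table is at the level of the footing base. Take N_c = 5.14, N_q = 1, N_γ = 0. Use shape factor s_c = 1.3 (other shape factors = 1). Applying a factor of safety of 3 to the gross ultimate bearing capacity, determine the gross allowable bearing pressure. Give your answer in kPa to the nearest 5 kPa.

q_all ≈ 75 kPa

Overburden at base level: q = 17.3 × 1 = 17.3 kPa.
Cohesion term c·N_c·s_c = 32 × 5.14 × 1.3 = 213.82 kPa; surcharge term q·N_q = 17.3 × 1 = 17.3 kPa.
q_ult = 213.82 + 17.3 = 231.12 kPa.
q_all = q_ult / FS = 231.12 / 3 = 77.041 kPa.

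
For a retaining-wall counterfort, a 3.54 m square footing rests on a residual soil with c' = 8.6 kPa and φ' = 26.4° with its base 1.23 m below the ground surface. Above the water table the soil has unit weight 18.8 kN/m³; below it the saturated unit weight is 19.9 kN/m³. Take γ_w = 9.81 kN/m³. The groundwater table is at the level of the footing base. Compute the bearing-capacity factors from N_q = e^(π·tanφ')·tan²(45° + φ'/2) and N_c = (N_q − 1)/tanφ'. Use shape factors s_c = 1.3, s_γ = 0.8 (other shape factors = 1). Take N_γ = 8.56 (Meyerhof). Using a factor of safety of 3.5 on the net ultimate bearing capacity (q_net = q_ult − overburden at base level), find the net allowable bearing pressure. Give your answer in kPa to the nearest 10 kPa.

N_q = e^(π·tan26.4°)·tan²(58.2°) = 12.37; N_c = (N_q − 1)/tanφ' = 22.91.
Effective surcharge at the founding depth q = γ·D_f = 18.8 × 1.23 = 23.124 kPa.
The water table coincides with the base, so in the self-weight term γ → γ' = 10.09 kN/m³.
q_ult = c·N_c·s_c + q·N_q + 0.5·γ·B·N_γ·s_γ
     = 8.6 × 22.91 × 1.3 + 23.124 × 12.373 + 0.5 × 10.09 × 3.54 × 8.56 × 0.8
     = 256.13 + 286.1 + 122.3 = 664.54 kPa.
q_net = 664.54 − 23.124 = 641.42 kPa.
q_all(net) = 641.42 / 3.5 = 183.26 kPa.

q_all(net) ≈ 180 kPa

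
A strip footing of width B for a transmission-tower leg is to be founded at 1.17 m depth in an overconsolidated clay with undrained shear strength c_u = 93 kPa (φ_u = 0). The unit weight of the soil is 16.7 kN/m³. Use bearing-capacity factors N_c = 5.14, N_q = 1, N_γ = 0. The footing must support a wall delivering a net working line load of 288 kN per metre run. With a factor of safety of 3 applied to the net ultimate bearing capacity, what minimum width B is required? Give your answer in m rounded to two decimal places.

B = 1.81 m

Overburden at base level: q = 16.7 × 1.17 = 19.539 kPa.
Cohesion term c·N_c = 93 × 5.14 = 478.02 kPa; surcharge term q·N_q = 19.539 × 1 = 19.539 kPa.
q_ult = 478.02 + 19.539 = 497.56 kPa.
For φ = 0 the ½γBN_γ term vanishes, so q_ult is independent of B. q_net = 497.56 − 19.539 = 478.02 kPa; q_all(net) = 478.02/3 = 159.34 kPa.
Required width B = w / q_all(net) = 288 / 159.34 = 1.807 m.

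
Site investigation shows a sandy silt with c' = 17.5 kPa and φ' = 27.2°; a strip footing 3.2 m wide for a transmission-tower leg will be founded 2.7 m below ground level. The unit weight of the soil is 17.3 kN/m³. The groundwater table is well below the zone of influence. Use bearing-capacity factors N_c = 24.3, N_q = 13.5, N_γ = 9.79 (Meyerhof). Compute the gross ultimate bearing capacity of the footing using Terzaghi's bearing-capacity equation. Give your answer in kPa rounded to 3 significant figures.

q = γ·D_f = 17.3 × 2.7 = 46.71 kPa.
c·N_c = 17.5 × 24.3 = 425.25 kPa
q·N_q = 46.71 × 13.5 = 630.59 kPa
0.5·γ·B·N_γ = 0.5 × 17.3 × 3.2 × 9.79 = 270.99 kPa
q_ult = 425.25 + 630.59 + 270.99 = 1326.8 kPa.

q_ult ≈ 1330 kPa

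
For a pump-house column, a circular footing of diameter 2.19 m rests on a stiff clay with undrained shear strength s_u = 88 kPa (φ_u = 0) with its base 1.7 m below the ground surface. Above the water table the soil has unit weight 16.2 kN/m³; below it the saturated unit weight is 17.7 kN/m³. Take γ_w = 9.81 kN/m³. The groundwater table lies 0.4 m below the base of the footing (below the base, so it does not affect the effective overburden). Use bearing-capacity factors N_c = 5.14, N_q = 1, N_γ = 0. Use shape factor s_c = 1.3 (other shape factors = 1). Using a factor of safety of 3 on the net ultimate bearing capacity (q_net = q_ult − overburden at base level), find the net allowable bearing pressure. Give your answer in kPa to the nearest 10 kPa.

q = γ·D_f = 16.2 × 1.7 = 27.54 kPa.
c·N_c·s_c = 88 × 5.14 × 1.3 = 588.02 kPa
q·N_q = 27.54 × 1 = 27.54 kPa
q_ult = 588.02 + 27.54 = 615.56 kPa.
q_net = 615.56 − 27.54 = 588.02 kPa.
q_all(net) = 588.02 / 3 = 196.01 kPa.

q_all(net) ≈ 200 kPa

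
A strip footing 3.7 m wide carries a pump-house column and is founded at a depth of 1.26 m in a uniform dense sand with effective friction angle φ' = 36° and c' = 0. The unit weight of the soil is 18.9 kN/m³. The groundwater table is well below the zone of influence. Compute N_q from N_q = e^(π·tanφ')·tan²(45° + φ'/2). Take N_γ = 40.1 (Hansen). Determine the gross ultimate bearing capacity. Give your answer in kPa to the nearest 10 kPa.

tan36° = 0.7265, so N_q = e^(π×0.7265)·tan²(63°) = 9.801 × 3.852 = 37.75.
Overburden at base level: q = 18.9 × 1.26 = 23.814 kPa.
Surcharge term q·N_q = 23.814 × 37.752 = 899.04 kPa; self-weight term 0.5·γ·B·N_γ = 0.5 × 18.9 × 3.7 × 40.1 = 1402.1 kPa.
q_ult = 899.04 + 1402.1 = 2301.1 kPa.

q_ult ≈ 2300 kPa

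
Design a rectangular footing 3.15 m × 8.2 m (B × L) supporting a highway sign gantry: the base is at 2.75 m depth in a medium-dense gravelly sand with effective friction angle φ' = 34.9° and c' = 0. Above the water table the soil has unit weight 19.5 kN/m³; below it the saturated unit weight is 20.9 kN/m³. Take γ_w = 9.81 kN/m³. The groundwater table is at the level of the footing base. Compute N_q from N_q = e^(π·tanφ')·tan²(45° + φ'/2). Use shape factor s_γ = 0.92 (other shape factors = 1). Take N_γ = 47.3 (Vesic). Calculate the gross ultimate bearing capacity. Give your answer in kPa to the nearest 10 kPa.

tan34.9° = 0.6976, so N_q = e^(π×0.6976)·tan²(62.45°) = 8.95 × 3.674 = 32.89.
Effective surcharge at the founding depth q = γ·D_f = 19.5 × 2.75 = 53.625 kPa.
The water table coincides with the base, so in the self-weight term γ → γ' = 11.09 kN/m³.
q_ult = q·N_q + 0.5·γ·B·N_γ·s_γ
     = 53.625 × 32.885 + 0.5 × 11.09 × 3.15 × 47.3 × 0.92
     = 1763.5 + 760.08 = 2523.5 kPa.

q_ult ≈ 2520 kPa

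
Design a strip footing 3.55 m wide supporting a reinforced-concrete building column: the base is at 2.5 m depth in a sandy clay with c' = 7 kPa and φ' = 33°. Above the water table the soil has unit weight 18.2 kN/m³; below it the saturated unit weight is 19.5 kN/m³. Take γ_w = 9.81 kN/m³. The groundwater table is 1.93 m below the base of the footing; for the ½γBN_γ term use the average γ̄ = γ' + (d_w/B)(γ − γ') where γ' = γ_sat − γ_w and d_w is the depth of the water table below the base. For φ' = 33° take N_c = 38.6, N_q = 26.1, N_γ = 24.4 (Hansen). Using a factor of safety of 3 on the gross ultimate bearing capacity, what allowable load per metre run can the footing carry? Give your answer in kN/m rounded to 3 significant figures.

≈ 2460 kN/m

Overburden at base level: q = 18.2 × 2.5 = 45.5 kPa.
The water table is 1.93 m below the base (< B = 3.55 m), so the ½γBN_γ term uses γ̄ = γ' + (d_w/B)(γ − γ') = 9.69 + (1.93/3.55)(18.2 − 9.69) = 14.317 kN/m³.
Cohesion term c·N_c = 7 × 38.6 = 270.2 kPa; surcharge term q·N_q = 45.5 × 26.1 = 1187.5 kPa; self-weight term 0.5·γ·B·N_γ = 0.5 × 14.317 × 3.55 × 24.4 = 620.05 kPa.
q_ult = 270.2 + 1187.5 + 620.05 = 2077.8 kPa.
Gross allowable pressure q_all = 2077.8 / 3 = 692.6 kPa.
Allowable wall load = q_all × B = 692.6 × 3.55 = 2458.7 kN per metre run.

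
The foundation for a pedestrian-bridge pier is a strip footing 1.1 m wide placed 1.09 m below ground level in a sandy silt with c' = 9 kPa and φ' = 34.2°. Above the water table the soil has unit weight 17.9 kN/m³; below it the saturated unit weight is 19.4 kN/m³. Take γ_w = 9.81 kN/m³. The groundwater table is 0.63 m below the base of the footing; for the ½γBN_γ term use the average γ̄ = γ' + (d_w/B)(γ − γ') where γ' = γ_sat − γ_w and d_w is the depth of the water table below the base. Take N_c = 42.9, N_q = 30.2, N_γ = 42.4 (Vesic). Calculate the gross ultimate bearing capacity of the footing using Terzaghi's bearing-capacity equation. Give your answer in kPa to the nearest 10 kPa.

q_ult ≈ 1310 kPa

Effective surcharge at the founding depth q = γ·D_f = 17.9 × 1.09 = 19.511 kPa.
With d_w = 0.63 m < B, γ̄ = 9.59 + (0.63/1.1) × (17.9 − 9.59) = 14.349 kN/m³.
q_ult = c·N_c + q·N_q + 0.5·γ·B·N_γ
     = 9 × 42.9 + 19.511 × 30.2 + 0.5 × 14.349 × 1.1 × 42.4
     = 386.1 + 589.23 + 334.63 = 1310 kPa.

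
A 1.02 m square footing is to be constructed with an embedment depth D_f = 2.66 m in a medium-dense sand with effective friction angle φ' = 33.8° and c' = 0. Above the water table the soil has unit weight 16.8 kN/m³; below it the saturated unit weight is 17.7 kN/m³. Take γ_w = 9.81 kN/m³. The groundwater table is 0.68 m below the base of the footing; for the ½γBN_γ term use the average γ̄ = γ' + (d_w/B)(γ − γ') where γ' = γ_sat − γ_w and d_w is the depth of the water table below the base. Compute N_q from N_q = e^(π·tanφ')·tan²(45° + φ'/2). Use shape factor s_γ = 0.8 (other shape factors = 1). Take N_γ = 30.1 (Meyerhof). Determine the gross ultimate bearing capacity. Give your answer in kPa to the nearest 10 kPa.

tan33.8° = 0.6694, so N_q = e^(π×0.6694)·tan²(61.9°) = 8.192 × 3.508 = 28.73.
q = γ·D_f = 16.8 × 2.66 = 44.688 kPa.
γ' = 7.89 kN/m³; averaging over the depth B below the base, γ̄ = γ' + (d_w/B)(γ − γ') = 13.83 kN/m³.
q·N_q = 44.688 × 28.732 = 1284 kPa
0.5·γ·B·N_γ·s_γ = 0.5 × 13.83 × 1.02 × 30.1 × 0.8 = 169.84 kPa
q_ult = 1284 + 169.84 = 1453.8 kPa.

q_ult ≈ 1450 kPa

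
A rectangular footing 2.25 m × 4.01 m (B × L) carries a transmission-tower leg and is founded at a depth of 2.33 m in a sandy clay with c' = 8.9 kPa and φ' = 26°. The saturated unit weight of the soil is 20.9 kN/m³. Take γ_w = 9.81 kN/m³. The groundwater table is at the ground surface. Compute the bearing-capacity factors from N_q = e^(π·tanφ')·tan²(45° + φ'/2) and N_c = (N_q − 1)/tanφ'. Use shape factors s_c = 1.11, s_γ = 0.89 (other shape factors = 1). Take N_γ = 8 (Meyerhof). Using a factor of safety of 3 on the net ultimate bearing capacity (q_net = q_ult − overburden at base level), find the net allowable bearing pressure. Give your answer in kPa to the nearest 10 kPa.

N_q = e^(π·tan26°)·tan²(58°) = 11.85; N_c = (N_q − 1)/tanφ' = 22.25.
Water table at ground surface, so effective unit weight γ' = 20.9 − 9.81 = 11.09 kN/m³ is used throughout; overburden q = 11.09 × 2.33 = 25.84 kPa; the same γ' applies in the ½γBN_γ term.
Cohesion term c·N_c·s_c = 8.9 × 22.254 × 1.11 = 219.85 kPa; surcharge term q·N_q = 25.84 × 11.854 = 306.31 kPa; self-weight term 0.5·γ·B·N_γ·s_γ = 0.5 × 11.09 × 2.25 × 8 × 0.89 = 88.831 kPa.
q_ult = 219.85 + 306.31 + 88.831 = 614.99 kPa.
q_net = 614.99 − 25.84 = 589.15 kPa.
q_all(net) = 589.15 / 3 = 196.38 kPa.

q_all(net) ≈ 200 kPa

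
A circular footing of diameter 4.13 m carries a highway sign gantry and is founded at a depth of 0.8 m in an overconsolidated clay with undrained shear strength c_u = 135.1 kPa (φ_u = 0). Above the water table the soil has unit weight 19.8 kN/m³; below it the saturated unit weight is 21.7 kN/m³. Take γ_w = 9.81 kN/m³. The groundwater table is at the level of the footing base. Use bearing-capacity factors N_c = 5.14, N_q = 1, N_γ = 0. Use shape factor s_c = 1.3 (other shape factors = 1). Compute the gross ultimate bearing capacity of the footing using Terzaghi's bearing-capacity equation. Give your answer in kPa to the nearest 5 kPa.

Overburden at base level: q = 19.8 × 0.8 = 15.84 kPa.
Cohesion term c·N_c·s_c = 135.1 × 5.14 × 1.3 = 902.74 kPa; surcharge term q·N_q = 15.84 × 1 = 15.84 kPa.
q_ult = 902.74 + 15.84 = 918.58 kPa.

q_ult ≈ 920 kPa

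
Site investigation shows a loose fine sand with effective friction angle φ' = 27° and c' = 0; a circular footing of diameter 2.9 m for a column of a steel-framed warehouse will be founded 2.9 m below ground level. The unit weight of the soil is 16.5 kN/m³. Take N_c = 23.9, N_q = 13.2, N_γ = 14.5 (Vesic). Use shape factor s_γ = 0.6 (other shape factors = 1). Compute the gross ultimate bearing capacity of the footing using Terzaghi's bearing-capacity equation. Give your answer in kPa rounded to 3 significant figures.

Overburden at base level: q = 16.5 × 2.9 = 47.85 kPa.
Surcharge term q·N_q = 47.85 × 13.2 = 631.62 kPa; self-weight term 0.5·γ·B·N_γ·s_γ = 0.5 × 16.5 × 2.9 × 14.5 × 0.6 = 208.15 kPa.
q_ult = 631.62 + 208.15 = 839.77 kPa.

q_ult ≈ 840 kPa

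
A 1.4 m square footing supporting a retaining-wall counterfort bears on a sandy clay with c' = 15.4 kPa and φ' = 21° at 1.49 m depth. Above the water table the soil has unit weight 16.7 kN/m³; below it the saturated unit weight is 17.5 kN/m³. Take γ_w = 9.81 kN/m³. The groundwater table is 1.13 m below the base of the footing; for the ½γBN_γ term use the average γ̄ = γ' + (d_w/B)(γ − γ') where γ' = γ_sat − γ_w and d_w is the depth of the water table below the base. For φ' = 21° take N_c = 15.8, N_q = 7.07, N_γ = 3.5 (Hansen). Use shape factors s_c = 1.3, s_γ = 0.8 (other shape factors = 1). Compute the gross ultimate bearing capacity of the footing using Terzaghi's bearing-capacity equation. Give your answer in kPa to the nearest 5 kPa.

q_ult ≈ 520 kPa

Effective surcharge at the founding depth q = γ·D_f = 16.7 × 1.49 = 24.883 kPa.
With d_w = 1.13 m < B, γ̄ = 7.69 + (1.13/1.4) × (16.7 − 7.69) = 14.962 kN/m³.
q_ult = c·N_c·s_c + q·N_q + 0.5·γ·B·N_γ·s_γ
     = 15.4 × 15.8 × 1.3 + 24.883 × 7.07 + 0.5 × 14.962 × 1.4 × 3.5 × 0.8
     = 316.32 + 175.92 + 29.326 = 521.57 kPa.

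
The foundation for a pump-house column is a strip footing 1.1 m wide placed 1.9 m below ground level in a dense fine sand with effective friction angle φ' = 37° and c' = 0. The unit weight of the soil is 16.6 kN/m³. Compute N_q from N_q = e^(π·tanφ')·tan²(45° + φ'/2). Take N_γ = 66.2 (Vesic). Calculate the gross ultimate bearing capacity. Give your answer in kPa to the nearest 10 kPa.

tan37° = 0.7536, so N_q = e^(π×0.7536)·tan²(63.5°) = 10.669 × 4.023 = 42.92.
Overburden at base level: q = 16.6 × 1.9 = 31.54 kPa.
Surcharge term q·N_q = 31.54 × 42.92 = 1353.7 kPa; self-weight term 0.5·γ·B·N_γ = 0.5 × 16.6 × 1.1 × 66.2 = 604.41 kPa.
q_ult = 1353.7 + 604.41 = 1958.1 kPa.

q_ult ≈ 1960 kPa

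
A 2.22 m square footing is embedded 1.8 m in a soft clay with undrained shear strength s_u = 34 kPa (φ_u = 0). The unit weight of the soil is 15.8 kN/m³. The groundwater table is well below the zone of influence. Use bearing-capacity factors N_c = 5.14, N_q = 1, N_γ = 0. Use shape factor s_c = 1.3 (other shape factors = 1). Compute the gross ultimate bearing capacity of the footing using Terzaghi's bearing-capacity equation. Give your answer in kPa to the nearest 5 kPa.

q_ult ≈ 255 kPa

Effective surcharge at the founding depth q = γ·D_f = 15.8 × 1.8 = 28.44 kPa.
q_ult = c·N_c·s_c + q·N_q
     = 34 × 5.14 × 1.3 + 28.44 × 1
     = 227.19 + 28.44 = 255.63 kPa.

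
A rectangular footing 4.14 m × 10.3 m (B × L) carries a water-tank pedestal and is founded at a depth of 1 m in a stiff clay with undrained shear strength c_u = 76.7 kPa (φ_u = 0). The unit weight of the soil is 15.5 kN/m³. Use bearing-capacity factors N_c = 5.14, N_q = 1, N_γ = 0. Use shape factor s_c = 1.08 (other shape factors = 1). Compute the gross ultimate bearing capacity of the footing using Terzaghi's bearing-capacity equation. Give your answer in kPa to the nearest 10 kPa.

Overburden at base level: q = 15.5 × 1 = 15.5 kPa.
Cohesion term c·N_c·s_c = 76.7 × 5.14 × 1.08 = 425.78 kPa; surcharge term q·N_q = 15.5 × 1 = 15.5 kPa.
q_ult = 425.78 + 15.5 = 441.28 kPa.

q_ult ≈ 440 kPa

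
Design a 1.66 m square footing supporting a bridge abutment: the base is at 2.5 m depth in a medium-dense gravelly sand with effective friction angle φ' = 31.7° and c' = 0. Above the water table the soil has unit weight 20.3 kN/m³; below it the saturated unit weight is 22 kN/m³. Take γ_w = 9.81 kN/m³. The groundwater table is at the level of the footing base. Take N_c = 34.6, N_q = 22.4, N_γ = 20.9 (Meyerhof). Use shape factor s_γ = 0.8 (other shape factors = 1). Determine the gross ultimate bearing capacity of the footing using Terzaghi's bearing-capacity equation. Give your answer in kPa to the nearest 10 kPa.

q_ult ≈ 1310 kPa

Effective surcharge at the founding depth q = γ·D_f = 20.3 × 2.5 = 50.75 kPa.
The water table coincides with the base, so in the self-weight term γ → γ' = 12.19 kN/m³.
q_ult = q·N_q + 0.5·γ·B·N_γ·s_γ
     = 50.75 × 22.4 + 0.5 × 12.19 × 1.66 × 20.9 × 0.8
     = 1136.8 + 169.17 = 1306 kPa.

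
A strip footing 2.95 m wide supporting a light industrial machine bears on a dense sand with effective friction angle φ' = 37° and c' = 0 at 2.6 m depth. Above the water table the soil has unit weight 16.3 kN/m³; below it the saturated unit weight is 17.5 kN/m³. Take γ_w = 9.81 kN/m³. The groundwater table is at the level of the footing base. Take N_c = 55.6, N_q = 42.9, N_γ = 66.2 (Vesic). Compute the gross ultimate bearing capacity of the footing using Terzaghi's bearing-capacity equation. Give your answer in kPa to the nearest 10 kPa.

q_ult ≈ 2570 kPa

Overburden at base level: q = 16.3 × 2.6 = 42.38 kPa.
Below the base the soil is submerged, so the ½γBN_γ term uses γ' = 17.5 − 9.81 = 7.69 kN/m³.
Surcharge term q·N_q = 42.38 × 42.9 = 1818.1 kPa; self-weight term 0.5·γ·B·N_γ = 0.5 × 7.69 × 2.95 × 66.2 = 750.89 kPa.
q_ult = 1818.1 + 750.89 = 2569 kPa.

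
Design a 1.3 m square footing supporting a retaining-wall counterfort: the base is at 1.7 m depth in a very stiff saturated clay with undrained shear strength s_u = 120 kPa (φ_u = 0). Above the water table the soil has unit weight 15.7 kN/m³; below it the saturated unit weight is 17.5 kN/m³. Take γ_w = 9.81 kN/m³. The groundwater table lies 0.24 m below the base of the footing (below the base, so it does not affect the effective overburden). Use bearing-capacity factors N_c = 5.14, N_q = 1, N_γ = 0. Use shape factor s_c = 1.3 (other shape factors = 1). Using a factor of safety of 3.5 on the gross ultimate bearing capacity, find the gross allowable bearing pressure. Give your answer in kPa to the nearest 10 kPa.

q_all ≈ 240 kPa

Effective surcharge at the founding depth q = γ·D_f = 15.7 × 1.7 = 26.69 kPa.
q_ult = c·N_c·s_c + q·N_q
     = 120 × 5.14 × 1.3 + 26.69 × 1
     = 801.84 + 26.69 = 828.53 kPa.
q_all = 828.53 / 3.5 = 236.72 kPa.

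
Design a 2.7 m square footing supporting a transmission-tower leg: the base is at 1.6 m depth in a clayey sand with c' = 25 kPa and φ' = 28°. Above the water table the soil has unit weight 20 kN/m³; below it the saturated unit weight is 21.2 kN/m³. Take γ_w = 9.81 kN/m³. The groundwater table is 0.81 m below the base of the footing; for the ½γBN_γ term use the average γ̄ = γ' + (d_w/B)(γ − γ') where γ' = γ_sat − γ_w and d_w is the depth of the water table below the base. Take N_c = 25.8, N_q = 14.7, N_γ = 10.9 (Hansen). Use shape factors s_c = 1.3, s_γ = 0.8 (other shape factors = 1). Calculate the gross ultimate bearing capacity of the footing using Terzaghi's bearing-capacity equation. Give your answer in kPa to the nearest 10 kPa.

Overburden at base level: q = 20 × 1.6 = 32 kPa.
The water table is 0.81 m below the base (< B = 2.7 m), so the ½γBN_γ term uses γ̄ = γ' + (d_w/B)(γ − γ') = 11.39 + (0.81/2.7)(20 − 11.39) = 13.973 kN/m³.
Cohesion term c·N_c·s_c = 25 × 25.8 × 1.3 = 838.5 kPa; surcharge term q·N_q = 32 × 14.7 = 470.4 kPa; self-weight term 0.5·γ·B·N_γ·s_γ = 0.5 × 13.973 × 2.7 × 10.9 × 0.8 = 164.49 kPa.
q_ult = 838.5 + 470.4 + 164.49 = 1473.4 kPa.

q_ult ≈ 1470 kPa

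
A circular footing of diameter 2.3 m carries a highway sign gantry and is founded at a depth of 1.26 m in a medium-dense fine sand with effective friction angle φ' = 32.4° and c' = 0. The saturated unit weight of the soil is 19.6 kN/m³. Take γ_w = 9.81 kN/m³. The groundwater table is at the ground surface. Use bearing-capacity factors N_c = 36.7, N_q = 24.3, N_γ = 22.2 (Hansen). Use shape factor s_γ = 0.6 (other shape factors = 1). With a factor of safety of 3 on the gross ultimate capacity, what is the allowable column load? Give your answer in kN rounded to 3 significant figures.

P_all ≈ 623 kN

Water table at ground surface, so effective unit weight γ' = 19.6 − 9.81 = 9.79 kN/m³ is used throughout; overburden q = 9.79 × 1.26 = 12.335 kPa; the same γ' applies in the ½γBN_γ term.
Surcharge term q·N_q = 12.335 × 24.3 = 299.75 kPa; self-weight term 0.5·γ·B·N_γ·s_γ = 0.5 × 9.79 × 2.3 × 22.2 × 0.6 = 149.96 kPa.
q_ult = 299.75 + 149.96 = 449.71 kPa.
Gross allowable pressure q_all = 449.71 / 3 = 149.9 kPa.
Footing area = 4.1548 m², so allowable column load = 149.9 × 4.1548 = 622.82 kN.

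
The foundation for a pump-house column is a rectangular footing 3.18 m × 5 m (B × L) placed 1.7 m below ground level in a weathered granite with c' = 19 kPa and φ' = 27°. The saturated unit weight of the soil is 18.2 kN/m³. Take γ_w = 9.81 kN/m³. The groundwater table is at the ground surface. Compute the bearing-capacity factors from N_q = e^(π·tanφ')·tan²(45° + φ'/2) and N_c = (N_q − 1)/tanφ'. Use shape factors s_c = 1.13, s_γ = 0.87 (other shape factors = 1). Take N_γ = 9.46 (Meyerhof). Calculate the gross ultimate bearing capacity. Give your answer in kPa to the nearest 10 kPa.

q_ult ≈ 810 kPa

tan27° = 0.5095, so N_q = e^(π×0.5095)·tan²(58.5°) = 4.957 × 2.663 = 13.2.
N_c = (13.2 − 1)/tan27° = 23.94.
γ' = 18.2 − 9.81 = 8.39 kN/m³ (submerged throughout). q = 8.39 × 1.7 = 14.263 kPa; the same γ' applies in the ½γBN_γ term.
c·N_c·s_c = 19 × 23.942 × 1.13 = 514.04 kPa
q·N_q = 14.263 × 13.199 = 188.26 kPa
0.5·γ·B·N_γ·s_γ = 0.5 × 8.39 × 3.18 × 9.46 × 0.87 = 109.79 kPa
q_ult = 514.04 + 188.26 + 109.79 = 812.09 kPa.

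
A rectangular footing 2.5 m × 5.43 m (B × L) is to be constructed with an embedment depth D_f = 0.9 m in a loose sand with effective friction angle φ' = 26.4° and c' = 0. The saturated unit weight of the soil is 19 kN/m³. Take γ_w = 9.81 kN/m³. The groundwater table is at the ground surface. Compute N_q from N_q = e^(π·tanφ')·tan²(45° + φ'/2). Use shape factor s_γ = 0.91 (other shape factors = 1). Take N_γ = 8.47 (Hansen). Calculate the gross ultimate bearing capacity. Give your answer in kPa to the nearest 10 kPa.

q_ult ≈ 190 kPa

tan26.4° = 0.4964, so N_q = e^(π×0.4964)·tan²(58.2°) = 4.756 × 2.601 = 12.37.
With the water table at the surface the whole profile is submerged: γ' = 19 − 9.81 = 9.19 kN/m³, so q = γ'·D_f = 8.271 kPa; the same γ' applies in the ½γBN_γ term.
q_ult = q·N_q + 0.5·γ·B·N_γ·s_γ
     = 8.271 × 12.373 + 0.5 × 9.19 × 2.5 × 8.47 × 0.91
     = 102.33 + 88.542 = 190.88 kPa.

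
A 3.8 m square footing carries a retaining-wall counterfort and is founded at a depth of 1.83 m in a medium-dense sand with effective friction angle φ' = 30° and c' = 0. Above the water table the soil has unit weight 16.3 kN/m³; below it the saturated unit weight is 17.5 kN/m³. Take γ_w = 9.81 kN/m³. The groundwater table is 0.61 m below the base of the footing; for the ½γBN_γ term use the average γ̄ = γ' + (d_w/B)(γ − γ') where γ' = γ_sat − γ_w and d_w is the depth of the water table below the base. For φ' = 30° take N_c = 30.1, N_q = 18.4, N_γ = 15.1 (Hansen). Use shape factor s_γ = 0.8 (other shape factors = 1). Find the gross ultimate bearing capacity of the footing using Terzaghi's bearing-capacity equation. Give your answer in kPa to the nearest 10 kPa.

q_ult ≈ 760 kPa

Effective surcharge at the founding depth q = γ·D_f = 16.3 × 1.83 = 29.829 kPa.
With d_w = 0.61 m < B, γ̄ = 7.69 + (0.61/3.8) × (16.3 − 7.69) = 9.0721 kN/m³.
q_ult = q·N_q + 0.5·γ·B·N_γ·s_γ
     = 29.829 × 18.4 + 0.5 × 9.0721 × 3.8 × 15.1 × 0.8
     = 548.85 + 208.22 = 757.08 kPa.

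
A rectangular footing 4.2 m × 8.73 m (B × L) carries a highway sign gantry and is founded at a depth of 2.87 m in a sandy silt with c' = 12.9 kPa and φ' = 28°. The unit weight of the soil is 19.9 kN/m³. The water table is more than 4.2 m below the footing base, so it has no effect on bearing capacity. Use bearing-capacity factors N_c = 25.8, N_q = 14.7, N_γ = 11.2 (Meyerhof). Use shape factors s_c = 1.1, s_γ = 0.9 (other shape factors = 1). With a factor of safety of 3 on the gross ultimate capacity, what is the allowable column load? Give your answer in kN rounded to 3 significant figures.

P_all ≈ 19900 kN

Effective surcharge at the founding depth q = γ·D_f = 19.9 × 2.87 = 57.113 kPa.
q_ult = c·N_c·s_c + q·N_q + 0.5·γ·B·N_γ·s_γ
     = 12.9 × 25.8 × 1.1 + 57.113 × 14.7 + 0.5 × 19.9 × 4.2 × 11.2 × 0.9
     = 366.1 + 839.56 + 421.24 = 1626.9 kPa.
Gross allowable pressure q_all = 1626.9 / 3 = 542.3 kPa.
Footing area = 36.666 m², so allowable column load = 542.3 × 36.666 = 19884 kN.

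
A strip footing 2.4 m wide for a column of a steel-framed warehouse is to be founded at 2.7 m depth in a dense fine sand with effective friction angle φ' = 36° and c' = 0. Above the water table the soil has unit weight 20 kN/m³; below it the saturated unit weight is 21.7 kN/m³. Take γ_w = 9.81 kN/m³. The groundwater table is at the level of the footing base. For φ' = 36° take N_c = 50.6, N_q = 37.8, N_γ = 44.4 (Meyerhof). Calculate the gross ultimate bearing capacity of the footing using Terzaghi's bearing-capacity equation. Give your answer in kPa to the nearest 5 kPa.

q_ult ≈ 2675 kPa

Overburden at base level: q = 20 × 2.7 = 54 kPa.
Below the base the soil is submerged, so the ½γBN_γ term uses γ' = 21.7 − 9.81 = 11.89 kN/m³.
Surcharge term q·N_q = 54 × 37.8 = 2041.2 kPa; self-weight term 0.5·γ·B·N_γ = 0.5 × 11.89 × 2.4 × 44.4 = 633.5 kPa.
q_ult = 2041.2 + 633.5 = 2674.7 kPa.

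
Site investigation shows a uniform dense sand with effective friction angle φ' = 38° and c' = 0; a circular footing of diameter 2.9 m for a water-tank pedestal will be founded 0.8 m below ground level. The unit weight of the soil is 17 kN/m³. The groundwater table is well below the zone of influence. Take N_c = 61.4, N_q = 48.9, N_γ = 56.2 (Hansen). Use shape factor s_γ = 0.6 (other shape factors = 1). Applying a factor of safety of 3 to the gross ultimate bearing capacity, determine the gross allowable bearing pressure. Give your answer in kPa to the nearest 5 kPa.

q_all ≈ 500 kPa

q = γ·D_f = 17 × 0.8 = 13.6 kPa.
q·N_q = 13.6 × 48.9 = 665.04 kPa
0.5·γ·B·N_γ·s_γ = 0.5 × 17 × 2.9 × 56.2 × 0.6 = 831.2 kPa
q_ult = 665.04 + 831.2 = 1496.2 kPa.
q_all = q_ult / FS = 1496.2 / 3 = 498.75 kPa.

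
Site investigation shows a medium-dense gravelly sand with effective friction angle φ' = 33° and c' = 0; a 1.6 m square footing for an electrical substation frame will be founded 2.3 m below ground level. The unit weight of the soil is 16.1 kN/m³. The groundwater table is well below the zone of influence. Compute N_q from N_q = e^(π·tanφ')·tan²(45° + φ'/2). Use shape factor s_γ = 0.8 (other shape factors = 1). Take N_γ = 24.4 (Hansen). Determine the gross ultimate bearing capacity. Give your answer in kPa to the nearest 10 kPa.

tan33° = 0.6494, so N_q = e^(π×0.6494)·tan²(61.5°) = 7.692 × 3.392 = 26.09.
Effective surcharge at the founding depth q = γ·D_f = 16.1 × 2.3 = 37.03 kPa.
q_ult = q·N_q + 0.5·γ·B·N_γ·s_γ
     = 37.03 × 26.092 + 0.5 × 16.1 × 1.6 × 24.4 × 0.8
     = 966.19 + 251.42 = 1217.6 kPa.

q_ult ≈ 1220 kPa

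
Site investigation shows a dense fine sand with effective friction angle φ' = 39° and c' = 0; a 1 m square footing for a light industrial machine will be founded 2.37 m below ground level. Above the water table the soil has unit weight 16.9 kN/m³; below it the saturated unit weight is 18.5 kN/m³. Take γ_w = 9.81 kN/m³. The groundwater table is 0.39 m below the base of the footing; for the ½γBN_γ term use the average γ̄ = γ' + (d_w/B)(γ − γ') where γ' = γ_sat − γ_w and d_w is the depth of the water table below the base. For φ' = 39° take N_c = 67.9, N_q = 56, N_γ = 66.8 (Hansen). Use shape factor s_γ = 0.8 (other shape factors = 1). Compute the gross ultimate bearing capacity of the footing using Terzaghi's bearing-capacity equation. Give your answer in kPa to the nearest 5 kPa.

q = γ·D_f = 16.9 × 2.37 = 40.053 kPa.
γ' = 8.69 kN/m³; averaging over the depth B below the base, γ̄ = γ' + (d_w/B)(γ − γ') = 11.892 kN/m³.
q·N_q = 40.053 × 56 = 2243 kPa
0.5·γ·B·N_γ·s_γ = 0.5 × 11.892 × 1 × 66.8 × 0.8 = 317.75 kPa
q_ult = 2243 + 317.75 = 2560.7 kPa.

q_ult ≈ 2560 kPa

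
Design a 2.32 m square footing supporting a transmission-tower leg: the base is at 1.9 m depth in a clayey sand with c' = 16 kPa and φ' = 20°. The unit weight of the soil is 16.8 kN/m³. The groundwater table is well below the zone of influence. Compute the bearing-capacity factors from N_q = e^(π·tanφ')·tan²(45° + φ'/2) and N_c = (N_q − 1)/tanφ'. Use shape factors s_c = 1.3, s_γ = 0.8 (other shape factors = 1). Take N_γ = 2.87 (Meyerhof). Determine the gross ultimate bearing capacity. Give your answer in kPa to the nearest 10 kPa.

q_ult ≈ 560 kPa

tan20° = 0.364, so N_q = e^(π×0.364)·tan²(55°) = 3.138 × 2.04 = 6.4.
N_c = (6.4 − 1)/tan20° = 14.83.
Overburden at base level: q = 16.8 × 1.9 = 31.92 kPa.
Cohesion term c·N_c·s_c = 16 × 14.835 × 1.3 = 308.56 kPa; surcharge term q·N_q = 31.92 × 6.3994 = 204.27 kPa; self-weight term 0.5·γ·B·N_γ·s_γ = 0.5 × 16.8 × 2.32 × 2.87 × 0.8 = 44.744 kPa.
q_ult = 308.56 + 204.27 + 44.744 = 557.58 kPa.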